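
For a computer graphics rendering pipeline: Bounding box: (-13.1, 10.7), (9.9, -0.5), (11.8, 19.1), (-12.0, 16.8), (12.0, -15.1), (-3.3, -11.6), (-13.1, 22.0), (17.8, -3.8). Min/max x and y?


x range: [-13.1, 17.8]
y range: [-15.1, 22]
Bounding box: (-13.1,-15.1) to (17.8,22)

(-13.1,-15.1) to (17.8,22)


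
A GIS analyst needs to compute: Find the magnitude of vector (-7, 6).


|u| = sqrt((-7)^2 + 6^2) = sqrt(85) = 9.2195

9.2195


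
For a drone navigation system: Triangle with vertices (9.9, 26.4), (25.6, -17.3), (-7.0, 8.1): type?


Side lengths squared: AB^2=2156.18, BC^2=1707.92, CA^2=620.5
Sorted: [620.5, 1707.92, 2156.18]
By sides: Scalene, By angles: Acute

Scalene, Acute


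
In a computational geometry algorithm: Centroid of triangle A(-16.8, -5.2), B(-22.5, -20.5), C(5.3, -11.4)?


Centroid = ((x_A+x_B+x_C)/3, (y_A+y_B+y_C)/3)
= (((-16.8)+(-22.5)+5.3)/3, ((-5.2)+(-20.5)+(-11.4))/3)
= (-11.3333, -12.3667)

(-11.3333, -12.3667)


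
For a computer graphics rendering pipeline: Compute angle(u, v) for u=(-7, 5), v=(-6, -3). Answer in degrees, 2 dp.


u.v = 27, |u| = sqrt(74) = 8.6023, |v| = sqrt(45) = 6.7082
cos(theta) = u.v/(|u||v|) = 27/sqrt(3330) = 0.467888
theta = acos(0.467888) = 62.1 degrees

62.1 degrees


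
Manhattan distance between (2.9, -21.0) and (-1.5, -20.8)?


|2.9-(-1.5)| + |(-21)-(-20.8)| = 4.4 + 0.2 = 4.6

4.6


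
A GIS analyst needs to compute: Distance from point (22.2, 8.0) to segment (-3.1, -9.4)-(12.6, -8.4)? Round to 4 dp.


Project P onto AB: t = 1 (clamped to [0,1])
Closest point on segment: (12.6, -8.4)
Distance: 19.0032

19.0032


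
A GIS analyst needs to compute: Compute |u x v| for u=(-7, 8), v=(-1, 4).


|u x v| = |(-7)*4 - 8*(-1)|
= |(-28) - (-8)| = 20

20


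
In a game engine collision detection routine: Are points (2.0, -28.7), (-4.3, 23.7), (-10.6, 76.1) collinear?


Cross product: ((-4.3)-2)*(76.1-(-28.7)) - (23.7-(-28.7))*((-10.6)-2)
= 0

Yes, collinear


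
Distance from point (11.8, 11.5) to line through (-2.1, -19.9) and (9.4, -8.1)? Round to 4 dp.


|cross product| = 197.08
|line direction| = sqrt(271.49) = 16.477
Distance = 197.08/sqrt(271.49) = 11.9609

11.9609


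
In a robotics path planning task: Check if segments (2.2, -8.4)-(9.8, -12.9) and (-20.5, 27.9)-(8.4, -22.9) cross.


Cross products: d1=104.09, d2=360.12, d3=173.73, d4=-82.3
d1*d2 < 0 and d3*d4 < 0? no

No, they don't intersect


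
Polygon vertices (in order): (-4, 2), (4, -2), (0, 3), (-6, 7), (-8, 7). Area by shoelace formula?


Shoelace sum: ((-4)*(-2) - 4*2) + (4*3 - 0*(-2)) + (0*7 - (-6)*3) + ((-6)*7 - (-8)*7) + ((-8)*2 - (-4)*7)
= 56
Area = |56|/2 = 28

28


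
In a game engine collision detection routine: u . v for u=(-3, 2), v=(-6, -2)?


u . v = u_x*v_x + u_y*v_y = (-3)*(-6) + 2*(-2)
= 18 + (-4) = 14

14


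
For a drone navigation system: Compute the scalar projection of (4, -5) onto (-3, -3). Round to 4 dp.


u.v = 3, |v| = sqrt(18) = 4.2426
Scalar projection = u.v / |v| = 3 / sqrt(18) = 0.7071

0.7071


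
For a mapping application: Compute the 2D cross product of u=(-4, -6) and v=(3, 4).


u x v = u_x*v_y - u_y*v_x = (-4)*4 - (-6)*3
= (-16) - (-18) = 2

2


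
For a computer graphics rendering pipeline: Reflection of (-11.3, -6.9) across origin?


Reflection over origin: (x,y) -> (-x,-y)
(-11.3, -6.9) -> (11.3, 6.9)

(11.3, 6.9)


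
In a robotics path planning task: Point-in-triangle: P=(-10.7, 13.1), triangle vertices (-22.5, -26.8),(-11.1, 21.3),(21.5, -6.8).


Cross products: AB x AP = -112.72, BC x BP = -256.08, CA x CP = -1519.6
All same sign? yes

Yes, inside


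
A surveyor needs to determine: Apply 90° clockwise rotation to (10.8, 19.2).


90° CW: (x,y) -> (y, -x)
(10.8,19.2) -> (19.2, -10.8)

(19.2, -10.8)


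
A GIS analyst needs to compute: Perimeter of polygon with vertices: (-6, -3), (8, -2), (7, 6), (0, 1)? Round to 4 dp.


Sides: (-6, -3)->(8, -2): sqrt(197) = 14.035669, (8, -2)->(7, 6): sqrt(65) = 8.062258, (7, 6)->(0, 1): sqrt(74) = 8.602325, (0, 1)->(-6, -3): sqrt(52) = 7.211103
Sum = 37.911355
Perimeter = 37.9114

37.9114


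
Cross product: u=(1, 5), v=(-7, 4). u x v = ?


u x v = u_x*v_y - u_y*v_x = 1*4 - 5*(-7)
= 4 - (-35) = 39

39


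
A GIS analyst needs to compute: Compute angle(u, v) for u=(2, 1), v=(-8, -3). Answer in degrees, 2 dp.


u.v = -19, |u| = sqrt(5) = 2.2361, |v| = sqrt(73) = 8.544
cos(theta) = u.v/(|u||v|) = -19/sqrt(365) = -0.994505
theta = acos(-0.994505) = 173.99 degrees

173.99 degrees


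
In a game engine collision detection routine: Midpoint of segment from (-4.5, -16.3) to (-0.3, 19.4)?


M = (((-4.5)+(-0.3))/2, ((-16.3)+19.4)/2)
= (-2.4, 1.55)

(-2.4, 1.55)


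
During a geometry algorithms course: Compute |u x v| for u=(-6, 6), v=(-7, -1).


|u x v| = |(-6)*(-1) - 6*(-7)|
= |6 - (-42)| = 48

48


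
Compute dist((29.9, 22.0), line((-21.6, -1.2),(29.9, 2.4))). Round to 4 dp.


|cross product| = 1009.4
|line direction| = sqrt(2665.21) = 51.6257
Distance = 1009.4/sqrt(2665.21) = 19.5523

19.5523


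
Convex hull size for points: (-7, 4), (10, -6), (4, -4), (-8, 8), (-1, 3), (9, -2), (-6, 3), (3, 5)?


Convex hull vertices (CCW): (-8, 8), (-7, 4), (-6, 3), (4, -4), (10, -6), (9, -2), (3, 5)
Count = 7

7


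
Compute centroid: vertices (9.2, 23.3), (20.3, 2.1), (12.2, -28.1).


Centroid = ((x_A+x_B+x_C)/3, (y_A+y_B+y_C)/3)
= ((9.2+20.3+12.2)/3, (23.3+2.1+(-28.1))/3)
= (13.9, -0.9)

(13.9, -0.9)


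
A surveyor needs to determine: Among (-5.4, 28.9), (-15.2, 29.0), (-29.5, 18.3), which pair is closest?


d(P0,P1) = 9.8005, d(P0,P2) = 26.3281, d(P1,P2) = 17.86
Closest: P0 and P1

Closest pair: (-5.4, 28.9) and (-15.2, 29.0), distance = 9.8005


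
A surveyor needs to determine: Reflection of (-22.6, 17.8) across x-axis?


Reflection over x-axis: (x,y) -> (x,-y)
(-22.6, 17.8) -> (-22.6, -17.8)

(-22.6, -17.8)


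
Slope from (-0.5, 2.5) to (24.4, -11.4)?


slope = (y2-y1)/(x2-x1) = ((-11.4)-2.5)/(24.4-(-0.5)) = (-13.9)/24.9 = -0.5582

-0.5582


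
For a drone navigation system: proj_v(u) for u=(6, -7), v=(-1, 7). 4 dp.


u.v = -55, |v| = sqrt(50) = 7.0711
Scalar projection = u.v / |v| = -55 / sqrt(50) = -7.7782

-7.7782


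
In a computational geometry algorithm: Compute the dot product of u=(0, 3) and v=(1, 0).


u . v = u_x*v_x + u_y*v_y = 0*1 + 3*0
= 0 + 0 = 0

0


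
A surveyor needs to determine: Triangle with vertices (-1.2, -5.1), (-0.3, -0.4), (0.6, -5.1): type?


Side lengths squared: AB^2=22.9, BC^2=22.9, CA^2=3.24
Sorted: [3.24, 22.9, 22.9]
By sides: Isosceles, By angles: Acute

Isosceles, Acute


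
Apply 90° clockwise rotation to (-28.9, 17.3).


90° CW: (x,y) -> (y, -x)
(-28.9,17.3) -> (17.3, 28.9)

(17.3, 28.9)


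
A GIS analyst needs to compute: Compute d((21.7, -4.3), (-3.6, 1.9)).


dx=-25.3, dy=6.2
d^2 = (-25.3)^2 + 6.2^2 = 678.53
d = sqrt(678.53) = 26.0486

26.0486


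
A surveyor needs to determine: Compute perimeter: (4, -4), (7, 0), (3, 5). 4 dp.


Sides: (4, -4)->(7, 0): sqrt(25) = 5, (7, 0)->(3, 5): sqrt(41) = 6.403124, (3, 5)->(4, -4): sqrt(82) = 9.055385
Sum = 20.458509
Perimeter = 20.4585

20.4585


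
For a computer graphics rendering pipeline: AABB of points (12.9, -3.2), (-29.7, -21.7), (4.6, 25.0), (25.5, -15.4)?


x range: [-29.7, 25.5]
y range: [-21.7, 25]
Bounding box: (-29.7,-21.7) to (25.5,25)

(-29.7,-21.7) to (25.5,25)


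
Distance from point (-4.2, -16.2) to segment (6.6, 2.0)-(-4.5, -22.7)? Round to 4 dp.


Project P onto AB: t = 0.7765 (clamped to [0,1])
Closest point on segment: (-2.0193, -17.18)
Distance: 2.3907

2.3907


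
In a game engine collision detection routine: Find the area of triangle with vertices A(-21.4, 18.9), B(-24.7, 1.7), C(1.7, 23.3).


Area = |x_A(y_B-y_C) + x_B(y_C-y_A) + x_C(y_A-y_B)|/2
= |462.24 + (-108.68) + 29.24|/2
= 382.8/2 = 191.4

191.4


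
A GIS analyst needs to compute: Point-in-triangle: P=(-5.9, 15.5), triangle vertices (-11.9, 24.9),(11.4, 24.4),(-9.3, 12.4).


Cross products: AB x AP = -216.02, BC x BP = -23.37, CA x CP = -50.56
All same sign? yes

Yes, inside


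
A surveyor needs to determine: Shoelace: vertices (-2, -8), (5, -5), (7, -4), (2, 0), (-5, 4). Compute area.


Shoelace sum: ((-2)*(-5) - 5*(-8)) + (5*(-4) - 7*(-5)) + (7*0 - 2*(-4)) + (2*4 - (-5)*0) + ((-5)*(-8) - (-2)*4)
= 129
Area = |129|/2 = 64.5

64.5


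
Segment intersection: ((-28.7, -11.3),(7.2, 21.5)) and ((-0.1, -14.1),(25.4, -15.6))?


Cross products: d1=28.5, d2=918.75, d3=-1038.6, d4=-1928.85
d1*d2 < 0 and d3*d4 < 0? no

No, they don't intersect


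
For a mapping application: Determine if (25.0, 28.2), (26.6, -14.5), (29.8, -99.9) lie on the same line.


Cross product: (26.6-25)*((-99.9)-28.2) - ((-14.5)-28.2)*(29.8-25)
= 0

Yes, collinear


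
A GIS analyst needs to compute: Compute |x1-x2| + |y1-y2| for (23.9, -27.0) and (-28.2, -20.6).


|23.9-(-28.2)| + |(-27)-(-20.6)| = 52.1 + 6.4 = 58.5

58.5


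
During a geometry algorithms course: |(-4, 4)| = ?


|u| = sqrt((-4)^2 + 4^2) = sqrt(32) = 5.6569

5.6569


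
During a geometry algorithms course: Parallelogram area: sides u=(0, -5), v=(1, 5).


|u x v| = |0*5 - (-5)*1|
= |0 - (-5)| = 5

5


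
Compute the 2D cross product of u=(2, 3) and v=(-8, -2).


u x v = u_x*v_y - u_y*v_x = 2*(-2) - 3*(-8)
= (-4) - (-24) = 20

20


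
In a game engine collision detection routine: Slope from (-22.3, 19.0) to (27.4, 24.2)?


slope = (y2-y1)/(x2-x1) = (24.2-19)/(27.4-(-22.3)) = 5.2/49.7 = 0.1046

0.1046


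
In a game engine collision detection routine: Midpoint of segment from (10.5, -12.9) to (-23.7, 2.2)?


M = ((10.5+(-23.7))/2, ((-12.9)+2.2)/2)
= (-6.6, -5.35)

(-6.6, -5.35)


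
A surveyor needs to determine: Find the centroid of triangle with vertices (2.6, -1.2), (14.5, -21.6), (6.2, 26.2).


Centroid = ((x_A+x_B+x_C)/3, (y_A+y_B+y_C)/3)
= ((2.6+14.5+6.2)/3, ((-1.2)+(-21.6)+26.2)/3)
= (7.7667, 1.1333)

(7.7667, 1.1333)


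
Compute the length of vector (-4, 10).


|u| = sqrt((-4)^2 + 10^2) = sqrt(116) = 10.7703

10.7703


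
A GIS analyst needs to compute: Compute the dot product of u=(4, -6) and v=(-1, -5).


u . v = u_x*v_x + u_y*v_y = 4*(-1) + (-6)*(-5)
= (-4) + 30 = 26

26


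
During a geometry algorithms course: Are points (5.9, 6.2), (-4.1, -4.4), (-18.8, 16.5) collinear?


Cross product: ((-4.1)-5.9)*(16.5-6.2) - ((-4.4)-6.2)*((-18.8)-5.9)
= -364.82

No, not collinear


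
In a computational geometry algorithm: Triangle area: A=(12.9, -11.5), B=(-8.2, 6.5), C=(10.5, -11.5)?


Area = |x_A(y_B-y_C) + x_B(y_C-y_A) + x_C(y_A-y_B)|/2
= |232.2 + 0 + (-189)|/2
= 43.2/2 = 21.6

21.6


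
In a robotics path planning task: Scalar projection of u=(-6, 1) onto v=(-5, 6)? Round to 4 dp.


u.v = 36, |v| = sqrt(61) = 7.8102
Scalar projection = u.v / |v| = 36 / sqrt(61) = 4.6093

4.6093


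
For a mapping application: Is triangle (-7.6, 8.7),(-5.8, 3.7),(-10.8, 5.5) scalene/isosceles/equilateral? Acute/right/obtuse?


Side lengths squared: AB^2=28.24, BC^2=28.24, CA^2=20.48
Sorted: [20.48, 28.24, 28.24]
By sides: Isosceles, By angles: Acute

Isosceles, Acute


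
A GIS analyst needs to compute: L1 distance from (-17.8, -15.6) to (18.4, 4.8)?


|(-17.8)-18.4| + |(-15.6)-4.8| = 36.2 + 20.4 = 56.6

56.6


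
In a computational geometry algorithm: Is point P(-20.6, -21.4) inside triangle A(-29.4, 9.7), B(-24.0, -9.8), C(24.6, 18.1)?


Cross products: AB x AP = 3.66, BC x BP = -658.62, CA x CP = 1753.32
All same sign? no

No, outside


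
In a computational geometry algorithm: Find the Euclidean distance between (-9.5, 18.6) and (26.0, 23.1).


dx=35.5, dy=4.5
d^2 = 35.5^2 + 4.5^2 = 1280.5
d = sqrt(1280.5) = 35.7841

35.7841


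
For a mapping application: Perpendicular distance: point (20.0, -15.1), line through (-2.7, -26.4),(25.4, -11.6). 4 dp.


|cross product| = 18.43
|line direction| = sqrt(1008.65) = 31.7593
Distance = 18.43/sqrt(1008.65) = 0.5803

0.5803


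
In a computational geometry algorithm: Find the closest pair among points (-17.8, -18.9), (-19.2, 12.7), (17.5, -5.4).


d(P0,P1) = 31.631, d(P0,P2) = 37.7934, d(P1,P2) = 40.9207
Closest: P0 and P1

Closest pair: (-17.8, -18.9) and (-19.2, 12.7), distance = 31.631


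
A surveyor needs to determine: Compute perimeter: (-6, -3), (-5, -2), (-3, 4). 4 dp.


Sides: (-6, -3)->(-5, -2): sqrt(2) = 1.414214, (-5, -2)->(-3, 4): sqrt(40) = 6.324555, (-3, 4)->(-6, -3): sqrt(58) = 7.615773
Sum = 15.354542
Perimeter = 15.3545

15.3545


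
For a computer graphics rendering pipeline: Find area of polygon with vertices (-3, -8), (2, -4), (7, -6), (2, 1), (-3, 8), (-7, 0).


Shoelace sum: ((-3)*(-4) - 2*(-8)) + (2*(-6) - 7*(-4)) + (7*1 - 2*(-6)) + (2*8 - (-3)*1) + ((-3)*0 - (-7)*8) + ((-7)*(-8) - (-3)*0)
= 194
Area = |194|/2 = 97

97


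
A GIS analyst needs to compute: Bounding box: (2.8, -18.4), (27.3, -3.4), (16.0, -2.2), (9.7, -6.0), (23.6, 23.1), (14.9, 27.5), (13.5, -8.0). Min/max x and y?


x range: [2.8, 27.3]
y range: [-18.4, 27.5]
Bounding box: (2.8,-18.4) to (27.3,27.5)

(2.8,-18.4) to (27.3,27.5)


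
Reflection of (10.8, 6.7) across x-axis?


Reflection over x-axis: (x,y) -> (x,-y)
(10.8, 6.7) -> (10.8, -6.7)

(10.8, -6.7)


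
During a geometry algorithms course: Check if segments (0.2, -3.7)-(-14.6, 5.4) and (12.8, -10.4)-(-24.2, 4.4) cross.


Cross products: d1=-61.42, d2=-179.08, d3=-15.5, d4=102.16
d1*d2 < 0 and d3*d4 < 0? no

No, they don't intersect


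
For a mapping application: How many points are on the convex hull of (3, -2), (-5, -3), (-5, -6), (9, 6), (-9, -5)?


Convex hull vertices (CCW): (-9, -5), (-5, -6), (3, -2), (9, 6)
Count = 4

4


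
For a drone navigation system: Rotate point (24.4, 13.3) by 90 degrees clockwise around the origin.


90° CW: (x,y) -> (y, -x)
(24.4,13.3) -> (13.3, -24.4)

(13.3, -24.4)


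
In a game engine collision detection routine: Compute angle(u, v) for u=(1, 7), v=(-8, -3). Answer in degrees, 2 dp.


u.v = -29, |u| = sqrt(50) = 7.0711, |v| = sqrt(73) = 8.544
cos(theta) = u.v/(|u||v|) = -29/sqrt(3650) = -0.480011
theta = acos(-0.480011) = 118.69 degrees

118.69 degrees


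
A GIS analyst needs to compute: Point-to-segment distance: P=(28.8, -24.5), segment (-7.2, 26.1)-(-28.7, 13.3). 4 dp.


Project P onto AB: t = 0 (clamped to [0,1])
Closest point on segment: (-7.2, 26.1)
Distance: 62.0996

62.0996


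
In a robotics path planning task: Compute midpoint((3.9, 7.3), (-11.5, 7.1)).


M = ((3.9+(-11.5))/2, (7.3+7.1)/2)
= (-3.8, 7.2)

(-3.8, 7.2)


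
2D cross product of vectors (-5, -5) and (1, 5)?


u x v = u_x*v_y - u_y*v_x = (-5)*5 - (-5)*1
= (-25) - (-5) = -20

-20


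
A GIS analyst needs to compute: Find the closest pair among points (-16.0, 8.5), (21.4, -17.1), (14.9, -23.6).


d(P0,P1) = 45.3224, d(P0,P2) = 44.5558, d(P1,P2) = 9.1924
Closest: P1 and P2

Closest pair: (21.4, -17.1) and (14.9, -23.6), distance = 9.1924


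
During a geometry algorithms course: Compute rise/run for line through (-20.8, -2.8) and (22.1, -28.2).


slope = (y2-y1)/(x2-x1) = ((-28.2)-(-2.8))/(22.1-(-20.8)) = (-25.4)/42.9 = -0.5921

-0.5921


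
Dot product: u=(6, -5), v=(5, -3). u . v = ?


u . v = u_x*v_x + u_y*v_y = 6*5 + (-5)*(-3)
= 30 + 15 = 45

45


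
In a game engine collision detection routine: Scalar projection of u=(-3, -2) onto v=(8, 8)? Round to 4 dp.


u.v = -40, |v| = sqrt(128) = 11.3137
Scalar projection = u.v / |v| = -40 / sqrt(128) = -3.5355

-3.5355


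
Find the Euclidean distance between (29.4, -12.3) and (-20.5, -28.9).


dx=-49.9, dy=-16.6
d^2 = (-49.9)^2 + (-16.6)^2 = 2765.57
d = sqrt(2765.57) = 52.5887

52.5887


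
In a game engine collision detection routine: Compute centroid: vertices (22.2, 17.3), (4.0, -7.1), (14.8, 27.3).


Centroid = ((x_A+x_B+x_C)/3, (y_A+y_B+y_C)/3)
= ((22.2+4+14.8)/3, (17.3+(-7.1)+27.3)/3)
= (13.6667, 12.5)

(13.6667, 12.5)


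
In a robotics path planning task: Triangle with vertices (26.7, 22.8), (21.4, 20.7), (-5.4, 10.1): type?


Side lengths squared: AB^2=32.5, BC^2=830.6, CA^2=1191.7
Sorted: [32.5, 830.6, 1191.7]
By sides: Scalene, By angles: Obtuse

Scalene, Obtuse


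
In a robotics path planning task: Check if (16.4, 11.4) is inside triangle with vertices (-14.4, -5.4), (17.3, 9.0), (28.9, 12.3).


Cross products: AB x AP = 89.04, BC x BP = 30.81, CA x CP = -182.28
All same sign? no

No, outside


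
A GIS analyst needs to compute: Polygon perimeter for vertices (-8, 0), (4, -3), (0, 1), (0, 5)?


Sides: (-8, 0)->(4, -3): sqrt(153) = 12.369317, (4, -3)->(0, 1): sqrt(32) = 5.656854, (0, 1)->(0, 5): sqrt(16) = 4, (0, 5)->(-8, 0): sqrt(89) = 9.433981
Sum = 31.460152
Perimeter = 31.4602

31.4602


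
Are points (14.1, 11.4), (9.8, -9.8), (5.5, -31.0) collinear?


Cross product: (9.8-14.1)*((-31)-11.4) - ((-9.8)-11.4)*(5.5-14.1)
= 0

Yes, collinear


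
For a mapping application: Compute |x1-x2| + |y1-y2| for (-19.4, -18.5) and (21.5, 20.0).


|(-19.4)-21.5| + |(-18.5)-20| = 40.9 + 38.5 = 79.4

79.4


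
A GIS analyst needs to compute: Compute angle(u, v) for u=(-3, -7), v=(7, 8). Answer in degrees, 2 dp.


u.v = -77, |u| = sqrt(58) = 7.6158, |v| = sqrt(113) = 10.6301
cos(theta) = u.v/(|u||v|) = -77/sqrt(6554) = -0.951125
theta = acos(-0.951125) = 162.01 degrees

162.01 degrees


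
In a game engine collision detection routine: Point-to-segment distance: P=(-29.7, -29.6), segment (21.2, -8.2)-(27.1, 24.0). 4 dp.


Project P onto AB: t = 0 (clamped to [0,1])
Closest point on segment: (21.2, -8.2)
Distance: 55.2157

55.2157


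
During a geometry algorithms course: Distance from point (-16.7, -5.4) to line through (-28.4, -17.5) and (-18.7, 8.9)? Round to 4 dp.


|cross product| = 191.51
|line direction| = sqrt(791.05) = 28.1256
Distance = 191.51/sqrt(791.05) = 6.8091

6.8091


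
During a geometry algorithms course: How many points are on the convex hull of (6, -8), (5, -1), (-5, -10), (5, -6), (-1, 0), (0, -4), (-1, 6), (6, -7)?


Convex hull vertices (CCW): (-5, -10), (6, -8), (6, -7), (5, -1), (-1, 6)
Count = 5

5


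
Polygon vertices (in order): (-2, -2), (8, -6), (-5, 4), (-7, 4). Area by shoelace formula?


Shoelace sum: ((-2)*(-6) - 8*(-2)) + (8*4 - (-5)*(-6)) + ((-5)*4 - (-7)*4) + ((-7)*(-2) - (-2)*4)
= 60
Area = |60|/2 = 30

30


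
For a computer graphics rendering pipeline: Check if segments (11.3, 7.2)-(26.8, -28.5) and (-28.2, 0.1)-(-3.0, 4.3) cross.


Cross products: d1=13.02, d2=-951.72, d3=-1520.2, d4=-555.46
d1*d2 < 0 and d3*d4 < 0? no

No, they don't intersect


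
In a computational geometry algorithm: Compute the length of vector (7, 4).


|u| = sqrt(7^2 + 4^2) = sqrt(65) = 8.0623

8.0623


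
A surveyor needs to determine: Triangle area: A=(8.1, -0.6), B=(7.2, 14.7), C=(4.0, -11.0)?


Area = |x_A(y_B-y_C) + x_B(y_C-y_A) + x_C(y_A-y_B)|/2
= |208.17 + (-74.88) + (-61.2)|/2
= 72.09/2 = 36.045

36.045


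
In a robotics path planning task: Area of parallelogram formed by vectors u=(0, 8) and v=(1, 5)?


|u x v| = |0*5 - 8*1|
= |0 - 8| = 8

8


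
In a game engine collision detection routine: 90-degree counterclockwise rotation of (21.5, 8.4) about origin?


90° CCW: (x,y) -> (-y, x)
(21.5,8.4) -> (-8.4, 21.5)

(-8.4, 21.5)


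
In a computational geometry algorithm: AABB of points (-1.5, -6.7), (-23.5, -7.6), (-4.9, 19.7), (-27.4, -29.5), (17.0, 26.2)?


x range: [-27.4, 17]
y range: [-29.5, 26.2]
Bounding box: (-27.4,-29.5) to (17,26.2)

(-27.4,-29.5) to (17,26.2)


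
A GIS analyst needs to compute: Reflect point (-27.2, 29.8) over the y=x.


Reflection over y=x: (x,y) -> (y,x)
(-27.2, 29.8) -> (29.8, -27.2)

(29.8, -27.2)


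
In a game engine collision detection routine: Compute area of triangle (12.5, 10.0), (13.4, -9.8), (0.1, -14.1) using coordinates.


Area = |x_A(y_B-y_C) + x_B(y_C-y_A) + x_C(y_A-y_B)|/2
= |53.75 + (-322.94) + 1.98|/2
= 267.21/2 = 133.605

133.605


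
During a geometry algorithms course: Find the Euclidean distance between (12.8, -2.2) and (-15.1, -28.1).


dx=-27.9, dy=-25.9
d^2 = (-27.9)^2 + (-25.9)^2 = 1449.22
d = sqrt(1449.22) = 38.0686

38.0686


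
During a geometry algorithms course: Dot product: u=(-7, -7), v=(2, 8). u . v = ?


u . v = u_x*v_x + u_y*v_y = (-7)*2 + (-7)*8
= (-14) + (-56) = -70

-70


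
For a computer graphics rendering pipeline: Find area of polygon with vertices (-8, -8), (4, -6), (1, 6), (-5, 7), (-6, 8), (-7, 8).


Shoelace sum: ((-8)*(-6) - 4*(-8)) + (4*6 - 1*(-6)) + (1*7 - (-5)*6) + ((-5)*8 - (-6)*7) + ((-6)*8 - (-7)*8) + ((-7)*(-8) - (-8)*8)
= 277
Area = |277|/2 = 138.5

138.5


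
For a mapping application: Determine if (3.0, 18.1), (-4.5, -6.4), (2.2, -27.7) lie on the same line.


Cross product: ((-4.5)-3)*((-27.7)-18.1) - ((-6.4)-18.1)*(2.2-3)
= 323.9

No, not collinear


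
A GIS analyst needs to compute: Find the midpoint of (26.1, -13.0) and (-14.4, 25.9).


M = ((26.1+(-14.4))/2, ((-13)+25.9)/2)
= (5.85, 6.45)

(5.85, 6.45)


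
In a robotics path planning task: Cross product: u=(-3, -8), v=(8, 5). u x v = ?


u x v = u_x*v_y - u_y*v_x = (-3)*5 - (-8)*8
= (-15) - (-64) = 49

49


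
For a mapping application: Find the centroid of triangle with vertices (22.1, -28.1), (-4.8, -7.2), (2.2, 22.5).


Centroid = ((x_A+x_B+x_C)/3, (y_A+y_B+y_C)/3)
= ((22.1+(-4.8)+2.2)/3, ((-28.1)+(-7.2)+22.5)/3)
= (6.5, -4.2667)

(6.5, -4.2667)


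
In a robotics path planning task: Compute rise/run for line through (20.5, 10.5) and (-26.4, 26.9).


slope = (y2-y1)/(x2-x1) = (26.9-10.5)/((-26.4)-20.5) = 16.4/(-46.9) = -0.3497

-0.3497


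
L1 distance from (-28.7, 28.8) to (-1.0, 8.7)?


|(-28.7)-(-1)| + |28.8-8.7| = 27.7 + 20.1 = 47.8

47.8


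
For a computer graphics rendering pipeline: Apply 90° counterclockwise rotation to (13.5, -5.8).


90° CCW: (x,y) -> (-y, x)
(13.5,-5.8) -> (5.8, 13.5)

(5.8, 13.5)


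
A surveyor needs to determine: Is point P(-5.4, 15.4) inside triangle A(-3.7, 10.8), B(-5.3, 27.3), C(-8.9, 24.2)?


Cross products: AB x AP = 20.69, BC x BP = 42.53, CA x CP = 1.14
All same sign? yes

Yes, inside


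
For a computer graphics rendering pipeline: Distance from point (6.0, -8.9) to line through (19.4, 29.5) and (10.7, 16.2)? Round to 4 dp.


|cross product| = 155.86
|line direction| = sqrt(252.58) = 15.8928
Distance = 155.86/sqrt(252.58) = 9.807

9.807


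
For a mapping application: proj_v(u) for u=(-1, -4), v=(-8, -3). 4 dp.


u.v = 20, |v| = sqrt(73) = 8.544
Scalar projection = u.v / |v| = 20 / sqrt(73) = 2.3408

2.3408


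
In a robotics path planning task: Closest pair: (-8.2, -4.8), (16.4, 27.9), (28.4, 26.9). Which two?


d(P0,P1) = 40.92, d(P0,P2) = 48.4195, d(P1,P2) = 12.0416
Closest: P1 and P2

Closest pair: (16.4, 27.9) and (28.4, 26.9), distance = 12.0416


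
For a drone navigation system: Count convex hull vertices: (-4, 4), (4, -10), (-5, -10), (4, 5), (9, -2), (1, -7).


Convex hull vertices (CCW): (-5, -10), (4, -10), (9, -2), (4, 5), (-4, 4)
Count = 5

5


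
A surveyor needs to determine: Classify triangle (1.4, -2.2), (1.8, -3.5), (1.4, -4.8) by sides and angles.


Side lengths squared: AB^2=1.85, BC^2=1.85, CA^2=6.76
Sorted: [1.85, 1.85, 6.76]
By sides: Isosceles, By angles: Obtuse

Isosceles, Obtuse


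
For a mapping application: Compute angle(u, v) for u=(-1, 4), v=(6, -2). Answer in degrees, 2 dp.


u.v = -14, |u| = sqrt(17) = 4.1231, |v| = sqrt(40) = 6.3246
cos(theta) = u.v/(|u||v|) = -14/sqrt(680) = -0.536875
theta = acos(-0.536875) = 122.47 degrees

122.47 degrees


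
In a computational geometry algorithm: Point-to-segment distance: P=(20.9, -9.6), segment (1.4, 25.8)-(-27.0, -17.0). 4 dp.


Project P onto AB: t = 0.3644 (clamped to [0,1])
Closest point on segment: (-8.9477, 10.2055)
Distance: 35.821

35.821


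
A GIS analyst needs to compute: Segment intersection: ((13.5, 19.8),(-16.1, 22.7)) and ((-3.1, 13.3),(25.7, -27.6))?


Cross products: d1=866.14, d2=-260.98, d3=240.54, d4=1367.66
d1*d2 < 0 and d3*d4 < 0? no

No, they don't intersect


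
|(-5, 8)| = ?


|u| = sqrt((-5)^2 + 8^2) = sqrt(89) = 9.434

9.434


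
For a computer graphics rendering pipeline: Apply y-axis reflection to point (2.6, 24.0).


Reflection over y-axis: (x,y) -> (-x,y)
(2.6, 24) -> (-2.6, 24)

(-2.6, 24)


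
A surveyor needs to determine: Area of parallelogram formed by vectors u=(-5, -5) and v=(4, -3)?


|u x v| = |(-5)*(-3) - (-5)*4|
= |15 - (-20)| = 35

35


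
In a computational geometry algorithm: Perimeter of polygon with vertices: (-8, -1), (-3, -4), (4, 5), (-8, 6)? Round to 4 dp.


Sides: (-8, -1)->(-3, -4): sqrt(34) = 5.830952, (-3, -4)->(4, 5): sqrt(130) = 11.401754, (4, 5)->(-8, 6): sqrt(145) = 12.041595, (-8, 6)->(-8, -1): sqrt(49) = 7
Sum = 36.274301
Perimeter = 36.2743

36.2743


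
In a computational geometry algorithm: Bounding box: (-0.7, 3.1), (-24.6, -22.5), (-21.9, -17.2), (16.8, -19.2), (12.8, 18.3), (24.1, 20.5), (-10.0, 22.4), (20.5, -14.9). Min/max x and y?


x range: [-24.6, 24.1]
y range: [-22.5, 22.4]
Bounding box: (-24.6,-22.5) to (24.1,22.4)

(-24.6,-22.5) to (24.1,22.4)


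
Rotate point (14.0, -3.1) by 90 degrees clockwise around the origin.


90° CW: (x,y) -> (y, -x)
(14,-3.1) -> (-3.1, -14)

(-3.1, -14)


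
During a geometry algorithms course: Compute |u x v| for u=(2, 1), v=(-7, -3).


|u x v| = |2*(-3) - 1*(-7)|
= |(-6) - (-7)| = 1

1


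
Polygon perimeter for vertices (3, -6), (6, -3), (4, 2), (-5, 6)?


Sides: (3, -6)->(6, -3): sqrt(18) = 4.242641, (6, -3)->(4, 2): sqrt(29) = 5.385165, (4, 2)->(-5, 6): sqrt(97) = 9.848858, (-5, 6)->(3, -6): sqrt(208) = 14.422205
Sum = 33.898869
Perimeter = 33.8989

33.8989


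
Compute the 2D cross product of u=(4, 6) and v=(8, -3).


u x v = u_x*v_y - u_y*v_x = 4*(-3) - 6*8
= (-12) - 48 = -60

-60


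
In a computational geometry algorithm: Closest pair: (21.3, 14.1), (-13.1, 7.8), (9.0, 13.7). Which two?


d(P0,P1) = 34.9721, d(P0,P2) = 12.3065, d(P1,P2) = 22.874
Closest: P0 and P2

Closest pair: (21.3, 14.1) and (9.0, 13.7), distance = 12.3065


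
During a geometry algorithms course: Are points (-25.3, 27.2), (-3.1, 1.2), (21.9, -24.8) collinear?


Cross product: ((-3.1)-(-25.3))*((-24.8)-27.2) - (1.2-27.2)*(21.9-(-25.3))
= 72.8

No, not collinear


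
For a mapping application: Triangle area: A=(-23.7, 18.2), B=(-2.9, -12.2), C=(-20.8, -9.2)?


Area = |x_A(y_B-y_C) + x_B(y_C-y_A) + x_C(y_A-y_B)|/2
= |71.1 + 79.46 + (-632.32)|/2
= 481.76/2 = 240.88

240.88


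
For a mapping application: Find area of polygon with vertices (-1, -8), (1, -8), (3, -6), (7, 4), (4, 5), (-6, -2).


Shoelace sum: ((-1)*(-8) - 1*(-8)) + (1*(-6) - 3*(-8)) + (3*4 - 7*(-6)) + (7*5 - 4*4) + (4*(-2) - (-6)*5) + ((-6)*(-8) - (-1)*(-2))
= 175
Area = |175|/2 = 87.5

87.5


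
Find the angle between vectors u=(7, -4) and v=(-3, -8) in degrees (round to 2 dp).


u.v = 11, |u| = sqrt(65) = 8.0623, |v| = sqrt(73) = 8.544
cos(theta) = u.v/(|u||v|) = 11/sqrt(4745) = 0.159689
theta = acos(0.159689) = 80.81 degrees

80.81 degrees


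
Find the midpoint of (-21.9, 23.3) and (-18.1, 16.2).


M = (((-21.9)+(-18.1))/2, (23.3+16.2)/2)
= (-20, 19.75)

(-20, 19.75)


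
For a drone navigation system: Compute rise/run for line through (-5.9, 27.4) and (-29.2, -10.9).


slope = (y2-y1)/(x2-x1) = ((-10.9)-27.4)/((-29.2)-(-5.9)) = (-38.3)/(-23.3) = 1.6438

1.6438


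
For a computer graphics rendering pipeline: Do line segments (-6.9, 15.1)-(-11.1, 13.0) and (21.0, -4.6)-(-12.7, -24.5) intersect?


Cross products: d1=-1219.1, d2=-1231.91, d3=141.33, d4=154.14
d1*d2 < 0 and d3*d4 < 0? no

No, they don't intersect


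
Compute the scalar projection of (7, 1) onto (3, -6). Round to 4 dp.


u.v = 15, |v| = sqrt(45) = 6.7082
Scalar projection = u.v / |v| = 15 / sqrt(45) = 2.2361

2.2361


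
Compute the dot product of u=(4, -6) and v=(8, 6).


u . v = u_x*v_x + u_y*v_y = 4*8 + (-6)*6
= 32 + (-36) = -4

-4


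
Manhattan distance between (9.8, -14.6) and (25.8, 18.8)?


|9.8-25.8| + |(-14.6)-18.8| = 16 + 33.4 = 49.4

49.4


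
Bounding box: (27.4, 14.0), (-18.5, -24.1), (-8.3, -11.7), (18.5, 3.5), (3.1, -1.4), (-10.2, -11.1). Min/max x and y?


x range: [-18.5, 27.4]
y range: [-24.1, 14]
Bounding box: (-18.5,-24.1) to (27.4,14)

(-18.5,-24.1) to (27.4,14)


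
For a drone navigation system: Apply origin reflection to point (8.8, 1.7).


Reflection over origin: (x,y) -> (-x,-y)
(8.8, 1.7) -> (-8.8, -1.7)

(-8.8, -1.7)


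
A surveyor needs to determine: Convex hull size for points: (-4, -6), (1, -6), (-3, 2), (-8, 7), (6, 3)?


Convex hull vertices (CCW): (-8, 7), (-4, -6), (1, -6), (6, 3)
Count = 4

4


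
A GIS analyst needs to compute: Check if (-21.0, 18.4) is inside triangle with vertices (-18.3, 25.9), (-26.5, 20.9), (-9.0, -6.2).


Cross products: AB x AP = 48, BC x BP = 105.3, CA x CP = 156.42
All same sign? yes

Yes, inside


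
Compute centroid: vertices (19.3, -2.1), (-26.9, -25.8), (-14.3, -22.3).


Centroid = ((x_A+x_B+x_C)/3, (y_A+y_B+y_C)/3)
= ((19.3+(-26.9)+(-14.3))/3, ((-2.1)+(-25.8)+(-22.3))/3)
= (-7.3, -16.7333)

(-7.3, -16.7333)


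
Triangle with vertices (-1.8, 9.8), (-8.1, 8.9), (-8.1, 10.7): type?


Side lengths squared: AB^2=40.5, BC^2=3.24, CA^2=40.5
Sorted: [3.24, 40.5, 40.5]
By sides: Isosceles, By angles: Acute

Isosceles, Acute


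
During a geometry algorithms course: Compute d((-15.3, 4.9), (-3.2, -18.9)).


dx=12.1, dy=-23.8
d^2 = 12.1^2 + (-23.8)^2 = 712.85
d = sqrt(712.85) = 26.6993

26.6993


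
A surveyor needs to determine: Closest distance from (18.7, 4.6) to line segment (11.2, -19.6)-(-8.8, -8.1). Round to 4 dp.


Project P onto AB: t = 0.2411 (clamped to [0,1])
Closest point on segment: (6.379, -16.8279)
Distance: 24.7177

24.7177


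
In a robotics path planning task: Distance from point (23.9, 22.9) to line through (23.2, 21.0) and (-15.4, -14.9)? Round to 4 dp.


|cross product| = 48.21
|line direction| = sqrt(2778.77) = 52.714
Distance = 48.21/sqrt(2778.77) = 0.9146

0.9146


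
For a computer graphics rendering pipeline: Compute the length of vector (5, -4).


|u| = sqrt(5^2 + (-4)^2) = sqrt(41) = 6.4031

6.4031


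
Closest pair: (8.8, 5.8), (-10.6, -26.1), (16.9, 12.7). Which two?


d(P0,P1) = 37.3359, d(P0,P2) = 10.6405, d(P1,P2) = 47.5572
Closest: P0 and P2

Closest pair: (8.8, 5.8) and (16.9, 12.7), distance = 10.6405


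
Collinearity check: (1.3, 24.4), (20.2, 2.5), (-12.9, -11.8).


Cross product: (20.2-1.3)*((-11.8)-24.4) - (2.5-24.4)*((-12.9)-1.3)
= -995.16

No, not collinear


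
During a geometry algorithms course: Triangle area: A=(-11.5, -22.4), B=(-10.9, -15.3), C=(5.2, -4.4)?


Area = |x_A(y_B-y_C) + x_B(y_C-y_A) + x_C(y_A-y_B)|/2
= |125.35 + (-196.2) + (-36.92)|/2
= 107.77/2 = 53.885

53.885


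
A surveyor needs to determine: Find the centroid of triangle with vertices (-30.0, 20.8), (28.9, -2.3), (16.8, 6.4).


Centroid = ((x_A+x_B+x_C)/3, (y_A+y_B+y_C)/3)
= (((-30)+28.9+16.8)/3, (20.8+(-2.3)+6.4)/3)
= (5.2333, 8.3)

(5.2333, 8.3)


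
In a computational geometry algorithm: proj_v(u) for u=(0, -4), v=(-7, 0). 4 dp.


u.v = 0, |v| = sqrt(49) = 7
Scalar projection = u.v / |v| = 0 / sqrt(49) = 0

0


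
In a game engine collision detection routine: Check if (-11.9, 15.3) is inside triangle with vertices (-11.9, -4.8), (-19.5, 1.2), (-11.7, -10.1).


Cross products: AB x AP = -152.76, BC x BP = 195.86, CA x CP = -4.02
All same sign? no

No, outside


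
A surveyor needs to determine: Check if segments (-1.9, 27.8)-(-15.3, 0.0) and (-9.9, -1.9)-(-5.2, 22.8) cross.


Cross products: d1=-58.01, d2=142.31, d3=175.58, d4=-24.74
d1*d2 < 0 and d3*d4 < 0? yes

Yes, they intersect


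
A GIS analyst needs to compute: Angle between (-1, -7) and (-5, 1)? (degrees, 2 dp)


u.v = -2, |u| = sqrt(50) = 7.0711, |v| = sqrt(26) = 5.099
cos(theta) = u.v/(|u||v|) = -2/sqrt(1300) = -0.05547
theta = acos(-0.05547) = 93.18 degrees

93.18 degrees


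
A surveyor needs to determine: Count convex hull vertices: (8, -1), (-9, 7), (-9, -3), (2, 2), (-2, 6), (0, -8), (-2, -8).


Convex hull vertices (CCW): (-9, -3), (-2, -8), (0, -8), (8, -1), (-2, 6), (-9, 7)
Count = 6

6


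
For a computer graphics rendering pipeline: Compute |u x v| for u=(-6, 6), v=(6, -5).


|u x v| = |(-6)*(-5) - 6*6|
= |30 - 36| = 6

6


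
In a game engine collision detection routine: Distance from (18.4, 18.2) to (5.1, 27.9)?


dx=-13.3, dy=9.7
d^2 = (-13.3)^2 + 9.7^2 = 270.98
d = sqrt(270.98) = 16.4615

16.4615


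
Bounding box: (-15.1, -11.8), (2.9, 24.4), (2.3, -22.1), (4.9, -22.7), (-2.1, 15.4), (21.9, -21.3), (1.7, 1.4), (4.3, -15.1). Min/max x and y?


x range: [-15.1, 21.9]
y range: [-22.7, 24.4]
Bounding box: (-15.1,-22.7) to (21.9,24.4)

(-15.1,-22.7) to (21.9,24.4)


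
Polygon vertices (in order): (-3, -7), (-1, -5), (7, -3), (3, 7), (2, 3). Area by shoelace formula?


Shoelace sum: ((-3)*(-5) - (-1)*(-7)) + ((-1)*(-3) - 7*(-5)) + (7*7 - 3*(-3)) + (3*3 - 2*7) + (2*(-7) - (-3)*3)
= 94
Area = |94|/2 = 47

47


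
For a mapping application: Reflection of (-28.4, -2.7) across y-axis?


Reflection over y-axis: (x,y) -> (-x,y)
(-28.4, -2.7) -> (28.4, -2.7)

(28.4, -2.7)


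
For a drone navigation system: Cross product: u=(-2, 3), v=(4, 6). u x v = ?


u x v = u_x*v_y - u_y*v_x = (-2)*6 - 3*4
= (-12) - 12 = -24

-24


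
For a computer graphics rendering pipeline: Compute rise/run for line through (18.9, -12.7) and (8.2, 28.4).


slope = (y2-y1)/(x2-x1) = (28.4-(-12.7))/(8.2-18.9) = 41.1/(-10.7) = -3.8411

-3.8411


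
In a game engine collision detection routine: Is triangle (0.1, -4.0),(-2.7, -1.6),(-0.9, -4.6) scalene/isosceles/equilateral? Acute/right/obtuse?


Side lengths squared: AB^2=13.6, BC^2=12.24, CA^2=1.36
Sorted: [1.36, 12.24, 13.6]
By sides: Scalene, By angles: Right

Scalene, Right


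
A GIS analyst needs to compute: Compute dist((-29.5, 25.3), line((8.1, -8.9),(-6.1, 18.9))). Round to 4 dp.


|cross product| = 559.64
|line direction| = sqrt(974.48) = 31.2167
Distance = 559.64/sqrt(974.48) = 17.9276

17.9276


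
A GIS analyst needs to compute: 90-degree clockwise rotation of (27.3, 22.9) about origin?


90° CW: (x,y) -> (y, -x)
(27.3,22.9) -> (22.9, -27.3)

(22.9, -27.3)


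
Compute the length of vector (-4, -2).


|u| = sqrt((-4)^2 + (-2)^2) = sqrt(20) = 4.4721

4.4721


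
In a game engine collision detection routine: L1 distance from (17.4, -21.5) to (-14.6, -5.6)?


|17.4-(-14.6)| + |(-21.5)-(-5.6)| = 32 + 15.9 = 47.9

47.9


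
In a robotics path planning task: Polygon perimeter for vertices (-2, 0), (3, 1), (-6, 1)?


Sides: (-2, 0)->(3, 1): sqrt(26) = 5.09902, (3, 1)->(-6, 1): sqrt(81) = 9, (-6, 1)->(-2, 0): sqrt(17) = 4.123106
Sum = 18.222126
Perimeter = 18.2221

18.2221


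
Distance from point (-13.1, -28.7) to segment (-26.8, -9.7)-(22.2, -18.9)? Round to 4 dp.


Project P onto AB: t = 0.3404 (clamped to [0,1])
Closest point on segment: (-10.1206, -12.8316)
Distance: 16.1456

16.1456


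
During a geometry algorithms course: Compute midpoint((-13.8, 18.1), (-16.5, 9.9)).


M = (((-13.8)+(-16.5))/2, (18.1+9.9)/2)
= (-15.15, 14)

(-15.15, 14)


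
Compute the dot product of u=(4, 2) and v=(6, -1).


u . v = u_x*v_x + u_y*v_y = 4*6 + 2*(-1)
= 24 + (-2) = 22

22


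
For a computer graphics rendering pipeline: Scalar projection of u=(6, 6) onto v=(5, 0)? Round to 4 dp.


u.v = 30, |v| = sqrt(25) = 5
Scalar projection = u.v / |v| = 30 / sqrt(25) = 6

6


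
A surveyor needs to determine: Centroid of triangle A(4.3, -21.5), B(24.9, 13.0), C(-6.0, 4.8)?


Centroid = ((x_A+x_B+x_C)/3, (y_A+y_B+y_C)/3)
= ((4.3+24.9+(-6))/3, ((-21.5)+13+4.8)/3)
= (7.7333, -1.2333)

(7.7333, -1.2333)


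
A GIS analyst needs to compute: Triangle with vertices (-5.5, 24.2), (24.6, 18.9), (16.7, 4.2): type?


Side lengths squared: AB^2=934.1, BC^2=278.5, CA^2=892.84
Sorted: [278.5, 892.84, 934.1]
By sides: Scalene, By angles: Acute

Scalene, Acute


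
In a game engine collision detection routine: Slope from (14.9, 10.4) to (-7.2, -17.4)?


slope = (y2-y1)/(x2-x1) = ((-17.4)-10.4)/((-7.2)-14.9) = (-27.8)/(-22.1) = 1.2579

1.2579


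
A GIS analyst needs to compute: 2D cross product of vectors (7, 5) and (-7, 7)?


u x v = u_x*v_y - u_y*v_x = 7*7 - 5*(-7)
= 49 - (-35) = 84

84


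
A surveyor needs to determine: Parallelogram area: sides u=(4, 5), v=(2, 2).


|u x v| = |4*2 - 5*2|
= |8 - 10| = 2

2


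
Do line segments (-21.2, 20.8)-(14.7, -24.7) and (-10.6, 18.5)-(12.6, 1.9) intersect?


Cross products: d1=-122.6, d2=-582.26, d3=399.73, d4=859.39
d1*d2 < 0 and d3*d4 < 0? no

No, they don't intersect


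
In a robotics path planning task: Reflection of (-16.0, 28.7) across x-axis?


Reflection over x-axis: (x,y) -> (x,-y)
(-16, 28.7) -> (-16, -28.7)

(-16, -28.7)


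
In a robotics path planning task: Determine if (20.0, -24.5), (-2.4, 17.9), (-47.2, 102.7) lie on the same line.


Cross product: ((-2.4)-20)*(102.7-(-24.5)) - (17.9-(-24.5))*((-47.2)-20)
= 0

Yes, collinear


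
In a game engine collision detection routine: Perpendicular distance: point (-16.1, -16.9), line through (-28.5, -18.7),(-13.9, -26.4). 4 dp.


|cross product| = 121.76
|line direction| = sqrt(272.45) = 16.5061
Distance = 121.76/sqrt(272.45) = 7.3767

7.3767


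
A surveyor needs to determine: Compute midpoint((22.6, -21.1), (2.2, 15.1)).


M = ((22.6+2.2)/2, ((-21.1)+15.1)/2)
= (12.4, -3)

(12.4, -3)


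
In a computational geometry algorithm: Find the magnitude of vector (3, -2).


|u| = sqrt(3^2 + (-2)^2) = sqrt(13) = 3.6056

3.6056


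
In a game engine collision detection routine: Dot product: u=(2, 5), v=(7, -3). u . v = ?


u . v = u_x*v_x + u_y*v_y = 2*7 + 5*(-3)
= 14 + (-15) = -1

-1


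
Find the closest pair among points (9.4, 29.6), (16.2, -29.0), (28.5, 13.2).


d(P0,P1) = 58.9932, d(P0,P2) = 25.1748, d(P1,P2) = 43.956
Closest: P0 and P2

Closest pair: (9.4, 29.6) and (28.5, 13.2), distance = 25.1748


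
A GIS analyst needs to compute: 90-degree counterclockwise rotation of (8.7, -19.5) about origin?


90° CCW: (x,y) -> (-y, x)
(8.7,-19.5) -> (19.5, 8.7)

(19.5, 8.7)


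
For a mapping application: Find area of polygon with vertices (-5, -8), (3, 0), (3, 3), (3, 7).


Shoelace sum: ((-5)*0 - 3*(-8)) + (3*3 - 3*0) + (3*7 - 3*3) + (3*(-8) - (-5)*7)
= 56
Area = |56|/2 = 28

28


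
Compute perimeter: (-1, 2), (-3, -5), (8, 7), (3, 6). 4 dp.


Sides: (-1, 2)->(-3, -5): sqrt(53) = 7.28011, (-3, -5)->(8, 7): sqrt(265) = 16.278821, (8, 7)->(3, 6): sqrt(26) = 5.09902, (3, 6)->(-1, 2): sqrt(32) = 5.656854
Sum = 34.314805
Perimeter = 34.3148

34.3148


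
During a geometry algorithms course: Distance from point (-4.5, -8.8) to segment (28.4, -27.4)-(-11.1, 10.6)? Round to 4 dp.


Project P onto AB: t = 0.6678 (clamped to [0,1])
Closest point on segment: (2.0204, -2.0222)
Distance: 9.405

9.405


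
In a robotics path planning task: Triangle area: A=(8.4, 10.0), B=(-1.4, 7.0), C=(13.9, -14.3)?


Area = |x_A(y_B-y_C) + x_B(y_C-y_A) + x_C(y_A-y_B)|/2
= |178.92 + 34.02 + 41.7|/2
= 254.64/2 = 127.32

127.32


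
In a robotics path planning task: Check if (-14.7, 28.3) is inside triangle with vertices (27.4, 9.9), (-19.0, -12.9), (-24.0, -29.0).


Cross products: AB x AP = -1813.64, BC x BP = -136.77, CA x CP = 2583.45
All same sign? no

No, outside
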